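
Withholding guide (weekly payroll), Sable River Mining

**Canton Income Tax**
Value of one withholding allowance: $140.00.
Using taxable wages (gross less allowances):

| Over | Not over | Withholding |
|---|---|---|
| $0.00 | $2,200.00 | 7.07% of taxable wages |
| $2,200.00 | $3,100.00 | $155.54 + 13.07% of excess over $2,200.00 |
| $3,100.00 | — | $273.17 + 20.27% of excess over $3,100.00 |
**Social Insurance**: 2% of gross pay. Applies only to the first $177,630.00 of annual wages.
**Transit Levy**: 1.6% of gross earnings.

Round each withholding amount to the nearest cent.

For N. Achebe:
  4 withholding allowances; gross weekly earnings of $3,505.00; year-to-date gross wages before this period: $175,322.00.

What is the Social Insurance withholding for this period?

Social Insurance: cap $177,630.00 − YTD $175,322.00 = $2,308.00 subject; 2% × $2,308.00 = $46.16

$46.16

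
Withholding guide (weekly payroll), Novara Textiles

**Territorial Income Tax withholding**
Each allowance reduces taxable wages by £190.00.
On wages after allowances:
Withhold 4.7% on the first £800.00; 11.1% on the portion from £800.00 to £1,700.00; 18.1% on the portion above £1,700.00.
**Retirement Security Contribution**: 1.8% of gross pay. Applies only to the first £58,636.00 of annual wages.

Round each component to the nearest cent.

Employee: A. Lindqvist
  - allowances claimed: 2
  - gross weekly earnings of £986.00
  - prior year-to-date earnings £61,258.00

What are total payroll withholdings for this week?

Territorial Income Tax: taxable = £986.00 − 2×£190.00 = £606.00
  4.7% × £606.00 = £28.48
Retirement Security Contribution: YTD £61,258.00 ≥ cap £58,636.00 → £0.00
Total: £28.48 + £0.00 = £28.48

£28.48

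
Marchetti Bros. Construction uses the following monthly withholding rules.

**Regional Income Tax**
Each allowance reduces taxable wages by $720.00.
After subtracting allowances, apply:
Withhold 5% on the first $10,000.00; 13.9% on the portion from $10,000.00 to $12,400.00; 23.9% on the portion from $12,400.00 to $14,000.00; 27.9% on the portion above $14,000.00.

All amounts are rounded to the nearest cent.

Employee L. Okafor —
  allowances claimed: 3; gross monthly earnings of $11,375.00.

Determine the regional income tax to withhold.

Regional Income Tax: taxable = $11,375.00 − 3×$720.00 = $9,215.00
  5% × $9,215.00 = $460.75

$460.75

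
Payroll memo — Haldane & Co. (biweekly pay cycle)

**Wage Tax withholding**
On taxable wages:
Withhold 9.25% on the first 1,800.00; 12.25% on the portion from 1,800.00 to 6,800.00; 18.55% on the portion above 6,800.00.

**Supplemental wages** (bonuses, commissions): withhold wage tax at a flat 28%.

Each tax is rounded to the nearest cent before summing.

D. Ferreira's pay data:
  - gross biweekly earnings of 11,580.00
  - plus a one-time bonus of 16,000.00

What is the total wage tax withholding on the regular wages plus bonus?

6,145.69

Wage Tax: taxable = 11,580.00
  779.00 + 18.55% × (11,580.00 − 6,800.00) = 779.00 + 18.55% × 4,780.00 = 1,665.69
Supplemental (28% flat on bonus): 28% × 16,000.00 = 4,480.00
Total wage tax: 1,665.69 + 4,480.00 = 6,145.69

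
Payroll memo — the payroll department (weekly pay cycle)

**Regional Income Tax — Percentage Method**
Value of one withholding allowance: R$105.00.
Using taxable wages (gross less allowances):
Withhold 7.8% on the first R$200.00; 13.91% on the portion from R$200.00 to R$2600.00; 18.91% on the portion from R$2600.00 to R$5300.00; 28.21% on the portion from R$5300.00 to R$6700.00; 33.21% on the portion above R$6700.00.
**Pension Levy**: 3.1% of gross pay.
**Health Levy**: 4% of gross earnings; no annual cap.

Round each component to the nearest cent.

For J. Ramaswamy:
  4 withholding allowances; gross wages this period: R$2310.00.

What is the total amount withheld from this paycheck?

R$414.69

Regional Income Tax: taxable = R$2310.00 − 4×R$105.00 = R$1890.00
  R$15.60 + 13.91% × (R$1890.00 − R$200.00) = R$15.60 + 13.91% × R$1690.00 = R$250.68
Pension Levy: 3.1% × R$2310.00 = R$71.61
Health Levy: 4% × R$2310.00 = R$92.40
Total: R$250.68 + R$71.61 + R$92.40 = R$414.69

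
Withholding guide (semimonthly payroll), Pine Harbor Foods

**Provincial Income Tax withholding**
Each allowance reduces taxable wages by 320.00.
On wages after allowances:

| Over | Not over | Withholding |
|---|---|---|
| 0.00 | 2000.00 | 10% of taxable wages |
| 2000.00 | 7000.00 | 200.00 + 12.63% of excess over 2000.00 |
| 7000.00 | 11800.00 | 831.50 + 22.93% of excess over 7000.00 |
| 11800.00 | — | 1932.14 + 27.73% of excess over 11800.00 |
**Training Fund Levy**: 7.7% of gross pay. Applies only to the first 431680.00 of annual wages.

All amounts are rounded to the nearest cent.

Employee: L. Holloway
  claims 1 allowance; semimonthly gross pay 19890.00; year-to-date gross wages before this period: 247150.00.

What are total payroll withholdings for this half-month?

Provincial Income Tax: taxable = 19890.00 − 1×320.00 = 19570.00
  1932.14 + 27.73% × (19570.00 − 11800.00) = 1932.14 + 27.73% × 7770.00 = 4086.76
Training Fund Levy: 7.7% × 19890.00 = 1531.53
Total: 4086.76 + 1531.53 = 5618.29

5618.29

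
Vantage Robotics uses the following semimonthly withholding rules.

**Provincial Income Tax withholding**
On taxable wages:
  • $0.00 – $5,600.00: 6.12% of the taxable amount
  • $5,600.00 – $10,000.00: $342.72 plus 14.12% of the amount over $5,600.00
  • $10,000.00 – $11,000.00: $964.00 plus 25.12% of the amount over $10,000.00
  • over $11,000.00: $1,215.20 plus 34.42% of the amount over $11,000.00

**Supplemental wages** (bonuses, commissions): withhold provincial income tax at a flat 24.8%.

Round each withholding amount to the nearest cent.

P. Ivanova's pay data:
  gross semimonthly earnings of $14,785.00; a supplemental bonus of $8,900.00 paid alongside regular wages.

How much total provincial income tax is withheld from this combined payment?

$4,725.20

Provincial Income Tax: taxable = $14,785.00
  $1,215.20 + 34.42% × ($14,785.00 − $11,000.00) = $1,215.20 + 34.42% × $3,785.00 = $2,518.00
Supplemental (24.8% flat on bonus): 24.8% × $8,900.00 = $2,207.20
Total provincial income tax: $2,518.00 + $2,207.20 = $4,725.20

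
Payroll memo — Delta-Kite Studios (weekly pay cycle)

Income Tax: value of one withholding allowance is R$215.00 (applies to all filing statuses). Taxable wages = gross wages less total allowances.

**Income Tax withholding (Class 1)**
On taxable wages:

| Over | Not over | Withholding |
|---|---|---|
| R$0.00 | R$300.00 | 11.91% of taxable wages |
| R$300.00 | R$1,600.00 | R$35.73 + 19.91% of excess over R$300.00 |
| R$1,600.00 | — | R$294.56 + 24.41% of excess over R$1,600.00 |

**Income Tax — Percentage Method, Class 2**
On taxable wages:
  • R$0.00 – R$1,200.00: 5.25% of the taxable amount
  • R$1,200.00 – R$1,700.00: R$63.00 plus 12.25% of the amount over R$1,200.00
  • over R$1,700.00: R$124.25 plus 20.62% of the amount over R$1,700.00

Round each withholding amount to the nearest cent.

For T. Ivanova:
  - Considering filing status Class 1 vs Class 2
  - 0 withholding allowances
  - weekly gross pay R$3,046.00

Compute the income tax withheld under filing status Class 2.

R$401.80

Income Tax (Class 2): taxable = R$3,046.00
  R$124.25 + 20.62% × (R$3,046.00 − R$1,700.00) = R$124.25 + 20.62% × R$1,346.00 = R$401.80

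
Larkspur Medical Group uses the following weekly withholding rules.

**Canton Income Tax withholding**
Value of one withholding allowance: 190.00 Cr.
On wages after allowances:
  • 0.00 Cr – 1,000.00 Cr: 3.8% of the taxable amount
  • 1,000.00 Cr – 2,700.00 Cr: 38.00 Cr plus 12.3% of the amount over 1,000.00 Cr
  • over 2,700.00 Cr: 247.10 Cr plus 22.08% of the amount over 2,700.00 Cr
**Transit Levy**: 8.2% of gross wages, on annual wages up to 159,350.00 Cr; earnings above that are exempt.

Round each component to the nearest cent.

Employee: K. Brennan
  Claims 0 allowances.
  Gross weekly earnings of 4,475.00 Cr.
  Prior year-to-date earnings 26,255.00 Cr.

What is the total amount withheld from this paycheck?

Canton Income Tax: taxable = 4,475.00 Cr
  247.10 Cr + 22.08% × (4,475.00 Cr − 2,700.00 Cr) = 247.10 Cr + 22.08% × 1,775.00 Cr = 639.02 Cr
Transit Levy: 8.2% × 4,475.00 Cr = 366.95 Cr
Total: 639.02 Cr + 366.95 Cr = 1,005.97 Cr

1,005.97 Cr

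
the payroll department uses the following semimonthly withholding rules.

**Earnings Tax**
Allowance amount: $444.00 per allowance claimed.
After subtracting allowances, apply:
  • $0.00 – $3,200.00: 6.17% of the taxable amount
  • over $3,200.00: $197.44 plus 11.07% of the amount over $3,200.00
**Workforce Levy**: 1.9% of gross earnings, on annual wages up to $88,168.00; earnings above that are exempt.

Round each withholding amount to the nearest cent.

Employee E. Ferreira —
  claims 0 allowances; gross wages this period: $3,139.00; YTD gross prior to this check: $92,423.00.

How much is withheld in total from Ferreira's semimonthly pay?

Earnings Tax: taxable = $3,139.00
  6.17% × $3,139.00 = $193.68
Workforce Levy: YTD $92,423.00 ≥ cap $88,168.00 → $0.00
Total: $193.68 + $0.00 = $193.68

$193.68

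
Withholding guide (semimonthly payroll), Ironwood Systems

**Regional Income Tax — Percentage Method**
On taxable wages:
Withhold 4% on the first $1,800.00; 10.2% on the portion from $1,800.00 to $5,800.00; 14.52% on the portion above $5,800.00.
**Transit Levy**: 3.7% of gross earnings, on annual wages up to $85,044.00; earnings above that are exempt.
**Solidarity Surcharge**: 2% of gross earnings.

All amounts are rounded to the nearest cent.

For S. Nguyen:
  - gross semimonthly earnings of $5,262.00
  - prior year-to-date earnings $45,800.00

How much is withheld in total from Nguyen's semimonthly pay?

$725.05

Regional Income Tax: taxable = $5,262.00
  $72.00 + 10.2% × ($5,262.00 − $1,800.00) = $72.00 + 10.2% × $3,462.00 = $425.12
Transit Levy: 3.7% × $5,262.00 = $194.69
Solidarity Surcharge: 2% × $5,262.00 = $105.24
Total: $425.12 + $194.69 + $105.24 = $725.05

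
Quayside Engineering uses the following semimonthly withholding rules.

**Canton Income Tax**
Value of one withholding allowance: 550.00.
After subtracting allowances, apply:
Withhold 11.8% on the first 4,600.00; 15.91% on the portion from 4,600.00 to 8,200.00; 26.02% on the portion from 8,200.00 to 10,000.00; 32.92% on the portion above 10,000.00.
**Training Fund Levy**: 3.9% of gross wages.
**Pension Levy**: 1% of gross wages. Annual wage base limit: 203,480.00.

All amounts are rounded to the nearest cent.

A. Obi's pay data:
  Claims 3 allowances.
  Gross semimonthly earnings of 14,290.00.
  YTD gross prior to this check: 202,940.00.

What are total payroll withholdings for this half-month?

3,015.72

Canton Income Tax: taxable = 14,290.00 − 3×550.00 = 12,640.00
  1,583.92 + 32.92% × (12,640.00 − 10,000.00) = 1,583.92 + 32.92% × 2,640.00 = 2,453.01
Training Fund Levy: 3.9% × 14,290.00 = 557.31
Pension Levy: cap 203,480.00 − YTD 202,940.00 = 540.00 subject; 1% × 540.00 = 5.40
Total: 2,453.01 + 557.31 + 5.40 = 3,015.72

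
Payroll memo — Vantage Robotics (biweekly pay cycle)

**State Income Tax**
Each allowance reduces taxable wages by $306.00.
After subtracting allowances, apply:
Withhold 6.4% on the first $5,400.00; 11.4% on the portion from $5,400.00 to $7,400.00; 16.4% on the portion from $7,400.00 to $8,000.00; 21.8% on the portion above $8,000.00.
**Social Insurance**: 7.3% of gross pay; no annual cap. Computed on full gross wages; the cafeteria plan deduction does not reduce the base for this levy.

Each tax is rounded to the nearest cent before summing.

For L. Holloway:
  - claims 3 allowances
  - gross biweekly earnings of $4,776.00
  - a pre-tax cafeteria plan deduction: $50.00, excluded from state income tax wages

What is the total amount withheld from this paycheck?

$592.36

State Income Tax: taxable = $4,776.00 − $50.00 − 3×$306.00 = $3,808.00
  6.4% × $3,808.00 = $243.71
Social Insurance: 7.3% × $4,776.00 = $348.65
Total: $243.71 + $348.65 = $592.36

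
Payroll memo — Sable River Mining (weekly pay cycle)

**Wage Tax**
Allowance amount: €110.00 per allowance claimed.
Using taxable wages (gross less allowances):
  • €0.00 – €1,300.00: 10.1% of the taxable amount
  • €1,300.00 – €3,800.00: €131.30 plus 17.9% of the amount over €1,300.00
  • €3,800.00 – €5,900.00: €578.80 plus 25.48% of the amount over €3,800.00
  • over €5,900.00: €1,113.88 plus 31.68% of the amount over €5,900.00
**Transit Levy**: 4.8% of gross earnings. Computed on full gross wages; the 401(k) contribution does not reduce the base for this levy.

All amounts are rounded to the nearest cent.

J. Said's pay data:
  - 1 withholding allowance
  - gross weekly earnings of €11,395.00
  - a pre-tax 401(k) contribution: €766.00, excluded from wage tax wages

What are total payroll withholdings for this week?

€3,124.14

Wage Tax: taxable = €11,395.00 − €766.00 − 1×€110.00 = €10,519.00
  €1,113.88 + 31.68% × (€10,519.00 − €5,900.00) = €1,113.88 + 31.68% × €4,619.00 = €2,577.18
Transit Levy: 4.8% × €11,395.00 = €546.96
Total: €2,577.18 + €546.96 = €3,124.14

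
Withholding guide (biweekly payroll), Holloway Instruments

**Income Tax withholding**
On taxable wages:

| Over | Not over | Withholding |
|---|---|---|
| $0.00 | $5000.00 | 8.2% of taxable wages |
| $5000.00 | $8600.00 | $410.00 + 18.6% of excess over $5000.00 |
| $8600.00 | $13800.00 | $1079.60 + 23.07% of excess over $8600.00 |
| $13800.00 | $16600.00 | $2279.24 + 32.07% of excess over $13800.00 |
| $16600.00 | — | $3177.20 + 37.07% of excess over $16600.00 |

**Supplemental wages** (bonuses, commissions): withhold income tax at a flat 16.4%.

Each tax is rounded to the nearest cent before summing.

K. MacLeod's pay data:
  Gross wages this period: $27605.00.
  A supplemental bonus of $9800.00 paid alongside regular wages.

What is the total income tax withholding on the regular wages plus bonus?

Income Tax: taxable = $27605.00
  $3177.20 + 37.07% × ($27605.00 − $16600.00) = $3177.20 + 37.07% × $11005.00 = $7256.75
Supplemental (16.4% flat on bonus): 16.4% × $9800.00 = $1607.20
Total income tax: $7256.75 + $1607.20 = $8863.95

$8863.95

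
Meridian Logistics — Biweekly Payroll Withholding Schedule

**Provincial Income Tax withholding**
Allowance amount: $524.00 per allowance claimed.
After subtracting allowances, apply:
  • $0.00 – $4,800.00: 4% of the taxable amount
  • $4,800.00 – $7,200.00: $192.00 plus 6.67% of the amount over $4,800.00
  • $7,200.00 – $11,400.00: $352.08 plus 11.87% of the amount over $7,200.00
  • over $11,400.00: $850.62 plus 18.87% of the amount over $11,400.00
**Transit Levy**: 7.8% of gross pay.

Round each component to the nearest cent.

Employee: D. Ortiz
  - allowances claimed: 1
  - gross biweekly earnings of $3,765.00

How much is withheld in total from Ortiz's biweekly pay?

$423.31

Provincial Income Tax: taxable = $3,765.00 − 1×$524.00 = $3,241.00
  4% × $3,241.00 = $129.64
Transit Levy: 7.8% × $3,765.00 = $293.67
Total: $129.64 + $293.67 = $423.31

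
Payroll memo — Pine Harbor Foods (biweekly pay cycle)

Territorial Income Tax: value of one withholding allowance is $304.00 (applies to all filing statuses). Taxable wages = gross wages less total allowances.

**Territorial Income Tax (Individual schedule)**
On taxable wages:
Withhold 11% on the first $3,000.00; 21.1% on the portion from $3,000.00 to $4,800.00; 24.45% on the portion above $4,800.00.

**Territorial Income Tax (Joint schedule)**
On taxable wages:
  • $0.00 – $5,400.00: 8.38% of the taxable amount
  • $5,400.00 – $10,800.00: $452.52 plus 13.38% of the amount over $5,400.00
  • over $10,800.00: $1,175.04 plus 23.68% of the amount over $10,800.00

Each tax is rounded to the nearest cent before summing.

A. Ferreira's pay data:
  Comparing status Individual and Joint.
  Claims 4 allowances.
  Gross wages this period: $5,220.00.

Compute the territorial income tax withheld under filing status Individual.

$541.84

Territorial Income Tax (Individual): taxable = $5,220.00 − 4×$304.00 = $4,004.00
  $330.00 + 21.1% × ($4,004.00 − $3,000.00) = $330.00 + 21.1% × $1,004.00 = $541.84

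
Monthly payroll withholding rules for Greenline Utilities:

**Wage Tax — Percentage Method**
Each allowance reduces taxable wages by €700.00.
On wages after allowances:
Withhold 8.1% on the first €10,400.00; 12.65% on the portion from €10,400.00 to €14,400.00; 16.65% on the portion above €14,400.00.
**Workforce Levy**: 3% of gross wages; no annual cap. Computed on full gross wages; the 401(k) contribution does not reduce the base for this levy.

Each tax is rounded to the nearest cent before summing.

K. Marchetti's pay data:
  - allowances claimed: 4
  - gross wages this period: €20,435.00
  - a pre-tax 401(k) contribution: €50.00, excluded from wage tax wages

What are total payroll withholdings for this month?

€2,491.75

Wage Tax: taxable = €20,435.00 − €50.00 − 4×€700.00 = €17,585.00
  €1,348.40 + 16.65% × (€17,585.00 − €14,400.00) = €1,348.40 + 16.65% × €3,185.00 = €1,878.70
Workforce Levy: 3% × €20,435.00 = €613.05
Total: €1,878.70 + €613.05 = €2,491.75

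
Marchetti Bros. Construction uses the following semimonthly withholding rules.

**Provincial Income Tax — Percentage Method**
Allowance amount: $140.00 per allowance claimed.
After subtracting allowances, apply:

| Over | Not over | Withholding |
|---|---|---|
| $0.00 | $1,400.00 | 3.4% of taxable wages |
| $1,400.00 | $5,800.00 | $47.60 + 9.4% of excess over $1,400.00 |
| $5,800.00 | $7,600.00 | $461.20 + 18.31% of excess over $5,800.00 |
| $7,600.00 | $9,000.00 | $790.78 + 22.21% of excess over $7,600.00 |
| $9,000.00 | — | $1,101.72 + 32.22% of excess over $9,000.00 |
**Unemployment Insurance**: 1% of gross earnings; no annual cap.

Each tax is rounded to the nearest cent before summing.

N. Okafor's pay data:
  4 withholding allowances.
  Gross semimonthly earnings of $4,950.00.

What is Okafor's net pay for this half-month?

$4,571.84

Provincial Income Tax: taxable = $4,950.00 − 4×$140.00 = $4,390.00
  $47.60 + 9.4% × ($4,390.00 − $1,400.00) = $47.60 + 9.4% × $2,990.00 = $328.66
Unemployment Insurance: 1% × $4,950.00 = $49.50
Total withheld: $328.66 + $49.50 = $378.16
Net pay: $4,950.00 − $378.16 = $4,571.84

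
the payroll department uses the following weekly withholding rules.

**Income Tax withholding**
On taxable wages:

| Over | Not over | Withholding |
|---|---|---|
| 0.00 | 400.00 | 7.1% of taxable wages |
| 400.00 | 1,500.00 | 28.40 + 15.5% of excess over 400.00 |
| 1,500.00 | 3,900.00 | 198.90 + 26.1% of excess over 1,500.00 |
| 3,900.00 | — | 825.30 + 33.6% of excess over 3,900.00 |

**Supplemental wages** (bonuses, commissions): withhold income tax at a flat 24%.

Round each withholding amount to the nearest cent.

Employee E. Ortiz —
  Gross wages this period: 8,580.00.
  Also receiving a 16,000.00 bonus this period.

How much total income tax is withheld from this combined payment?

6,237.78

Income Tax: taxable = 8,580.00
  825.30 + 33.6% × (8,580.00 − 3,900.00) = 825.30 + 33.6% × 4,680.00 = 2,397.78
Supplemental (24% flat on bonus): 24% × 16,000.00 = 3,840.00
Total income tax: 2,397.78 + 3,840.00 = 6,237.78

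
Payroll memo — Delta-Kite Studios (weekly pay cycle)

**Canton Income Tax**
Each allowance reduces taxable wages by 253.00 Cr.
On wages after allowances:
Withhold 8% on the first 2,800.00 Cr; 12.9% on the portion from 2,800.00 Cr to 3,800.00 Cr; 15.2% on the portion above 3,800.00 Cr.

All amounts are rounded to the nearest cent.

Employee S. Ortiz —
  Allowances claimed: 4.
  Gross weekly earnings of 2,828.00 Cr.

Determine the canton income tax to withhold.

Canton Income Tax: taxable = 2,828.00 Cr − 4×253.00 Cr = 1,816.00 Cr
  8% × 1,816.00 Cr = 145.28 Cr

145.28 Cr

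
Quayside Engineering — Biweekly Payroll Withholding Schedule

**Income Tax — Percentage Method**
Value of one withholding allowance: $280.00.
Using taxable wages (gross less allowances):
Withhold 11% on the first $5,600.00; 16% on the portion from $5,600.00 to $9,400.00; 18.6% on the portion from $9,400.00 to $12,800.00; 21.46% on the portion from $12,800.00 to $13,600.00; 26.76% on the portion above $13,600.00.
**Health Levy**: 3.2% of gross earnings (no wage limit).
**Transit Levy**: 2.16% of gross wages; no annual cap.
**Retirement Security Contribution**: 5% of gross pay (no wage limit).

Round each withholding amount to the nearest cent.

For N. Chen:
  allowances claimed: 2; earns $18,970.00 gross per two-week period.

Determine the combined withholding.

$5,280.53

Income Tax: taxable = $18,970.00 − 2×$280.00 = $18,410.00
  $2,028.08 + 26.76% × ($18,410.00 − $13,600.00) = $2,028.08 + 26.76% × $4,810.00 = $3,315.24
Health Levy: 3.2% × $18,970.00 = $607.04
Transit Levy: 2.16% × $18,970.00 = $409.75
Retirement Security Contribution: 5% × $18,970.00 = $948.50
Total: $3,315.24 + $607.04 + $409.75 + $948.50 = $5,280.53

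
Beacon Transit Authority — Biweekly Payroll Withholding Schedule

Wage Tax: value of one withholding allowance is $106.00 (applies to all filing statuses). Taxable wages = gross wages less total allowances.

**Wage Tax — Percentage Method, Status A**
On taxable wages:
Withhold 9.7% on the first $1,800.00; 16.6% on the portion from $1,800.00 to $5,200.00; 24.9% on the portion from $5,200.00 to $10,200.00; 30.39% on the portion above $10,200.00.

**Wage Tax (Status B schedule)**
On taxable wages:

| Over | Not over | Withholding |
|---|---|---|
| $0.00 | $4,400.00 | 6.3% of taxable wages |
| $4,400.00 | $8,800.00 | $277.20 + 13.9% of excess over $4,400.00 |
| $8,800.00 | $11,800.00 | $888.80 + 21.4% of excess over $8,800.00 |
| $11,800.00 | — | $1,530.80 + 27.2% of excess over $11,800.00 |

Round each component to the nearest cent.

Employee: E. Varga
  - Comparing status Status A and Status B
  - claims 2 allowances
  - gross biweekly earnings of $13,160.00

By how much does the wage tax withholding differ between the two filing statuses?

Wage Tax (Status A): taxable = $13,160.00 − 2×$106.00 = $12,948.00
  $1,984.00 + 30.39% × ($12,948.00 − $10,200.00) = $1,984.00 + 30.39% × $2,748.00 = $2,819.12
Wage Tax (Status B): taxable = $13,160.00 − 2×$106.00 = $12,948.00
  $1,530.80 + 27.2% × ($12,948.00 − $11,800.00) = $1,530.80 + 27.2% × $1,148.00 = $1,843.06
Difference: |$2,819.12 − $1,843.06| = $976.06 (higher under Status A)

$976.06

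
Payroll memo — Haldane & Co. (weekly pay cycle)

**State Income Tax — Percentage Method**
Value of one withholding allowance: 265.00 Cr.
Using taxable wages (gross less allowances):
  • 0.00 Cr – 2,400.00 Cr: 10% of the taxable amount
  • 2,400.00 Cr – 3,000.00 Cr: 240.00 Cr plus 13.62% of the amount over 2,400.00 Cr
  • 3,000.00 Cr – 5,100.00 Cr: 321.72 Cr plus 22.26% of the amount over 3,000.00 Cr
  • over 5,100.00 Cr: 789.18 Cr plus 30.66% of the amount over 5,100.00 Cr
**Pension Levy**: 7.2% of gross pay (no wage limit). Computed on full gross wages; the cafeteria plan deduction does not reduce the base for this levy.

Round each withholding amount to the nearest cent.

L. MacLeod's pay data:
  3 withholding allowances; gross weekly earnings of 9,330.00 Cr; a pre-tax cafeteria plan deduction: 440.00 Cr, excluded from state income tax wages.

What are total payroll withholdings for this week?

State Income Tax: taxable = 9,330.00 Cr − 440.00 Cr − 3×265.00 Cr = 8,095.00 Cr
  789.18 Cr + 30.66% × (8,095.00 Cr − 5,100.00 Cr) = 789.18 Cr + 30.66% × 2,995.00 Cr = 1,707.45 Cr
Pension Levy: 7.2% × 9,330.00 Cr = 671.76 Cr
Total: 1,707.45 Cr + 671.76 Cr = 2,379.21 Cr

2,379.21 Cr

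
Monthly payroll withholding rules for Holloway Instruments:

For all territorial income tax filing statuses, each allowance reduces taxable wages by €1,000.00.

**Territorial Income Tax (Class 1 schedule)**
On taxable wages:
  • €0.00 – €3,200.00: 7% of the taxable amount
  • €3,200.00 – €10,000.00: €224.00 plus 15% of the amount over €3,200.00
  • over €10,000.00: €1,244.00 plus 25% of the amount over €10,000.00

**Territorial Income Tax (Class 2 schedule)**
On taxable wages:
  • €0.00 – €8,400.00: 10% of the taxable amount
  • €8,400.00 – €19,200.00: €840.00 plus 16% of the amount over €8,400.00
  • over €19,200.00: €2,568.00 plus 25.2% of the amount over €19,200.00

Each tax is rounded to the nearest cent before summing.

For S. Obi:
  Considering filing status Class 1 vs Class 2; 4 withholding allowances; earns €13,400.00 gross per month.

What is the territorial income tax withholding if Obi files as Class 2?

€1,000.00

Territorial Income Tax (Class 2): taxable = €13,400.00 − 4×€1,000.00 = €9,400.00
  €840.00 + 16% × (€9,400.00 − €8,400.00) = €840.00 + 16% × €1,000.00 = €1,000.00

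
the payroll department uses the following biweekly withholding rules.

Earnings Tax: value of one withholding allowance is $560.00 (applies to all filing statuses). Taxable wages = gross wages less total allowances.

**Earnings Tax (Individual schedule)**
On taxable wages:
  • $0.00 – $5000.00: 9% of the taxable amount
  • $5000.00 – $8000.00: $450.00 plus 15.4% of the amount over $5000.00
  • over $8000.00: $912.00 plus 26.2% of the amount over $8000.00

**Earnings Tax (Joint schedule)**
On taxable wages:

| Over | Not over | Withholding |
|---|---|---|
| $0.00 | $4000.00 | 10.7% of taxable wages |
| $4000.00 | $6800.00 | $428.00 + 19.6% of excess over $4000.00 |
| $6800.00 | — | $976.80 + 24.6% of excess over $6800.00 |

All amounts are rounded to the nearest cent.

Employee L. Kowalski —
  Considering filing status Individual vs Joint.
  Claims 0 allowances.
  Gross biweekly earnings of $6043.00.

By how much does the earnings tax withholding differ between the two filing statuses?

Earnings Tax (Individual): taxable = $6043.00
  $450.00 + 15.4% × ($6043.00 − $5000.00) = $450.00 + 15.4% × $1043.00 = $610.62
Earnings Tax (Joint): taxable = $6043.00
  $428.00 + 19.6% × ($6043.00 − $4000.00) = $428.00 + 19.6% × $2043.00 = $828.43
Difference: |$610.62 − $828.43| = $217.81 (higher under Joint)

$217.81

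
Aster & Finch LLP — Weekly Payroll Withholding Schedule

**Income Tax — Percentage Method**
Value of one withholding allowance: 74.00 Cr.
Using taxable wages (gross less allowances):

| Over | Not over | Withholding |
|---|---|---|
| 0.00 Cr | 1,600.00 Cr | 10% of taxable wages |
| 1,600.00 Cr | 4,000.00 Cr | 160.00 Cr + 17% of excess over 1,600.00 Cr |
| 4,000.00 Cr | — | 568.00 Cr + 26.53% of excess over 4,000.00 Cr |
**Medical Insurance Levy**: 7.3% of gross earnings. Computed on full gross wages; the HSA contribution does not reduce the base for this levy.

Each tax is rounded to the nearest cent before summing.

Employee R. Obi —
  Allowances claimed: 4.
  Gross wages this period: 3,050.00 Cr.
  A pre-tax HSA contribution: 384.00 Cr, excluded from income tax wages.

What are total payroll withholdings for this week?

513.55 Cr

Income Tax: taxable = 3,050.00 Cr − 384.00 Cr − 4×74.00 Cr = 2,370.00 Cr
  160.00 Cr + 17% × (2,370.00 Cr − 1,600.00 Cr) = 160.00 Cr + 17% × 770.00 Cr = 290.90 Cr
Medical Insurance Levy: 7.3% × 3,050.00 Cr = 222.65 Cr
Total: 290.90 Cr + 222.65 Cr = 513.55 Cr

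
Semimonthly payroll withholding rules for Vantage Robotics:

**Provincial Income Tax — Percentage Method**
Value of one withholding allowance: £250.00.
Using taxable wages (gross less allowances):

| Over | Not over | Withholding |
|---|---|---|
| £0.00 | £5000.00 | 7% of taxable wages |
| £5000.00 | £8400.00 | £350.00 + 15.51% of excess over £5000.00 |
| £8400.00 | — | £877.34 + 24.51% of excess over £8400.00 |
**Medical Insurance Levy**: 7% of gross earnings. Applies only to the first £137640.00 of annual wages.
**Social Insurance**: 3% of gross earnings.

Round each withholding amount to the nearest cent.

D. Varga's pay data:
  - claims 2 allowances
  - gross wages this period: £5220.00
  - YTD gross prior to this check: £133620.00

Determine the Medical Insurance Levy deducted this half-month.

£281.40

Medical Insurance Levy: cap £137640.00 − YTD £133620.00 = £4020.00 subject; 7% × £4020.00 = £281.40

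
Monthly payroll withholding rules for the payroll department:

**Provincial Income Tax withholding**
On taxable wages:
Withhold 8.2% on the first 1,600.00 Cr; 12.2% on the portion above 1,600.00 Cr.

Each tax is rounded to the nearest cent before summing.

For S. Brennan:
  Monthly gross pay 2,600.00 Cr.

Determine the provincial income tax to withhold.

253.20 Cr

Provincial Income Tax: taxable = 2,600.00 Cr
  131.20 Cr + 12.2% × (2,600.00 Cr − 1,600.00 Cr) = 131.20 Cr + 12.2% × 1,000.00 Cr = 253.20 Cr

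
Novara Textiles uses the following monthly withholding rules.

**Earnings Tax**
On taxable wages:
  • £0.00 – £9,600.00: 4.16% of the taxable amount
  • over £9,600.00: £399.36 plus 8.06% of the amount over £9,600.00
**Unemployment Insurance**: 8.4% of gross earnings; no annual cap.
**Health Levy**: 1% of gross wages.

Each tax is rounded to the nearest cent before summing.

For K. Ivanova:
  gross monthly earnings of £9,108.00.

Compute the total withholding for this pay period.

£1,235.04

Earnings Tax: taxable = £9,108.00
  4.16% × £9,108.00 = £378.89
Unemployment Insurance: 8.4% × £9,108.00 = £765.07
Health Levy: 1% × £9,108.00 = £91.08
Total: £378.89 + £765.07 + £91.08 = £1,235.04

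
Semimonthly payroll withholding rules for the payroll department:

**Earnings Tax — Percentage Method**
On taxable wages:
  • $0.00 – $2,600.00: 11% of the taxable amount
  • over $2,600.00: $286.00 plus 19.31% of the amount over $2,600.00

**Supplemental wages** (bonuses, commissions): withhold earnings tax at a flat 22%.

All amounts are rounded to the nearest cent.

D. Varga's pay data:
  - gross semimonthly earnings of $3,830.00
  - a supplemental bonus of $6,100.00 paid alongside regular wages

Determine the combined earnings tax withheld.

Earnings Tax: taxable = $3,830.00
  $286.00 + 19.31% × ($3,830.00 − $2,600.00) = $286.00 + 19.31% × $1,230.00 = $523.51
Supplemental (22% flat on bonus): 22% × $6,100.00 = $1,342.00
Total earnings tax: $523.51 + $1,342.00 = $1,865.51

$1,865.51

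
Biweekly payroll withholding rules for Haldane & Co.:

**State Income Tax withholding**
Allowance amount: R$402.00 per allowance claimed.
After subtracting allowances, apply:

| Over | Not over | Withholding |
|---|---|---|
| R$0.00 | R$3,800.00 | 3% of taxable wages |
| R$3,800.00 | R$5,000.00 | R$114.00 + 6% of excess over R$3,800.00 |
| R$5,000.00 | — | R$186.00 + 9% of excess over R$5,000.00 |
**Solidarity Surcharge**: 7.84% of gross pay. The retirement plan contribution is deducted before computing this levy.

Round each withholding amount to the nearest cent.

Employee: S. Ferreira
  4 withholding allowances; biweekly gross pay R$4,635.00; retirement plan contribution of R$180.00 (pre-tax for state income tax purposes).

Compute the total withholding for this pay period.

State Income Tax: taxable = R$4,635.00 − R$180.00 − 4×R$402.00 = R$2,847.00
  3% × R$2,847.00 = R$85.41
Solidarity Surcharge: 7.84% × R$4,455.00 = R$349.27
Total: R$85.41 + R$349.27 = R$434.68

R$434.68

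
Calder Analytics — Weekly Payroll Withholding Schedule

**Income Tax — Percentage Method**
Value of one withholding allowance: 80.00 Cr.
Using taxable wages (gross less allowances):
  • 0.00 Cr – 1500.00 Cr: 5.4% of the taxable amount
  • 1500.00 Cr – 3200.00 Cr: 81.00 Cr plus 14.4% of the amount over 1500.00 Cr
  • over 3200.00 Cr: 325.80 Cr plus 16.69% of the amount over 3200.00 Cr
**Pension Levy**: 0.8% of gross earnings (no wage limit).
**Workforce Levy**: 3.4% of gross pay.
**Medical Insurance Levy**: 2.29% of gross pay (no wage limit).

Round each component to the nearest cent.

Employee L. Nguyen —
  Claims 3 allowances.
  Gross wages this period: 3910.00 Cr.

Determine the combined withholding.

Income Tax: taxable = 3910.00 Cr − 3×80.00 Cr = 3670.00 Cr
  325.80 Cr + 16.69% × (3670.00 Cr − 3200.00 Cr) = 325.80 Cr + 16.69% × 470.00 Cr = 404.24 Cr
Pension Levy: 0.8% × 3910.00 Cr = 31.28 Cr
Workforce Levy: 3.4% × 3910.00 Cr = 132.94 Cr
Medical Insurance Levy: 2.29% × 3910.00 Cr = 89.54 Cr
Total: 404.24 Cr + 31.28 Cr + 132.94 Cr + 89.54 Cr = 658.00 Cr

658.00 Cr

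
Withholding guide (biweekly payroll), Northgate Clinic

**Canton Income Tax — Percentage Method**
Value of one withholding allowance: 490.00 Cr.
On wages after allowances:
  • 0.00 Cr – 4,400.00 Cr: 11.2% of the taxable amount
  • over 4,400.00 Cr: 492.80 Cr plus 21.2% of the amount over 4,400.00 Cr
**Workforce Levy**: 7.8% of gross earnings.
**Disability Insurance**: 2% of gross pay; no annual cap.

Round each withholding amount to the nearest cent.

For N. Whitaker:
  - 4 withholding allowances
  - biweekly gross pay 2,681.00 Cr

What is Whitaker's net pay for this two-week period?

Canton Income Tax: taxable = 2,681.00 Cr − 4×490.00 Cr = 721.00 Cr
  11.2% × 721.00 Cr = 80.75 Cr
Workforce Levy: 7.8% × 2,681.00 Cr = 209.12 Cr
Disability Insurance: 2% × 2,681.00 Cr = 53.62 Cr
Total withheld: 80.75 Cr + 209.12 Cr + 53.62 Cr = 343.49 Cr
Net pay: 2,681.00 Cr − 343.49 Cr = 2,337.51 Cr

2,337.51 Cr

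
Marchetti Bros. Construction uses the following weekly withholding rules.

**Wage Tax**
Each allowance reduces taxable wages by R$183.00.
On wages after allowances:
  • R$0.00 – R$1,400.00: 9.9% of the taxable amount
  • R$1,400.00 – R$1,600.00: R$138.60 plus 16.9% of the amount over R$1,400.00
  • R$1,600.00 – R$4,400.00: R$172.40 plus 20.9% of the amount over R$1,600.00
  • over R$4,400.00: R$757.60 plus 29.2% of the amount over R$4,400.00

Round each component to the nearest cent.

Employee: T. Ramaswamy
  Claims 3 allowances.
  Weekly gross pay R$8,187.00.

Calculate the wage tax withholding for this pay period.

R$1,703.10

Wage Tax: taxable = R$8,187.00 − 3×R$183.00 = R$7,638.00
  R$757.60 + 29.2% × (R$7,638.00 − R$4,400.00) = R$757.60 + 29.2% × R$3,238.00 = R$1,703.10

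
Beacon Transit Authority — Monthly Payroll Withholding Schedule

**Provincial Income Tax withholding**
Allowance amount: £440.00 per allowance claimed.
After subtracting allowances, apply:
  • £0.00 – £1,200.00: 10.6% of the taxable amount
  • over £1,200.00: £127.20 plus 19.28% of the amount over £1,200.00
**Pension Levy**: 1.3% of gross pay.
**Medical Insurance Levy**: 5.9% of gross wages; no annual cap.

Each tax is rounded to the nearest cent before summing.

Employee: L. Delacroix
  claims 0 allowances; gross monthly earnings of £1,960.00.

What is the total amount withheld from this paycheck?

Provincial Income Tax: taxable = £1,960.00
  £127.20 + 19.28% × (£1,960.00 − £1,200.00) = £127.20 + 19.28% × £760.00 = £273.73
Pension Levy: 1.3% × £1,960.00 = £25.48
Medical Insurance Levy: 5.9% × £1,960.00 = £115.64
Total: £273.73 + £25.48 + £115.64 = £414.85

£414.85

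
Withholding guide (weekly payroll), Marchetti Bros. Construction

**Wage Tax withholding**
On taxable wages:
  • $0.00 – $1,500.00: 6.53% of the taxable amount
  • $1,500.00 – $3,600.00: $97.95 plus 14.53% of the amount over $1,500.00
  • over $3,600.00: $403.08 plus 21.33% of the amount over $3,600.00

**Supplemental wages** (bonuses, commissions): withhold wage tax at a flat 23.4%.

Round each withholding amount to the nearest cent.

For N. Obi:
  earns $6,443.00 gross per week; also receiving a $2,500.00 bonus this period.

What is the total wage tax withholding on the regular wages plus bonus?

$1,594.49

Wage Tax: taxable = $6,443.00
  $403.08 + 21.33% × ($6,443.00 − $3,600.00) = $403.08 + 21.33% × $2,843.00 = $1,009.49
Supplemental (23.4% flat on bonus): 23.4% × $2,500.00 = $585.00
Total wage tax: $1,009.49 + $585.00 = $1,594.49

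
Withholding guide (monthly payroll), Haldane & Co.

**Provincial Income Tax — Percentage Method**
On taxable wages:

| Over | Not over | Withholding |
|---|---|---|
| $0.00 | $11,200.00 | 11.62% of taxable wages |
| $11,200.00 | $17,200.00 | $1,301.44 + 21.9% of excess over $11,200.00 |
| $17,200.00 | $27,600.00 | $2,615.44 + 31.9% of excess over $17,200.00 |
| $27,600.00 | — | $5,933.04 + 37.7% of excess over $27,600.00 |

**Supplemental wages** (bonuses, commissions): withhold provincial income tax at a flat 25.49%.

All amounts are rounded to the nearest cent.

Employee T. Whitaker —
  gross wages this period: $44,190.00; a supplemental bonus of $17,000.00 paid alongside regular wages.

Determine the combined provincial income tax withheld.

Provincial Income Tax: taxable = $44,190.00
  $5,933.04 + 37.7% × ($44,190.00 − $27,600.00) = $5,933.04 + 37.7% × $16,590.00 = $12,187.47
Supplemental (25.49% flat on bonus): 25.49% × $17,000.00 = $4,333.30
Total provincial income tax: $12,187.47 + $4,333.30 = $16,520.77

$16,520.77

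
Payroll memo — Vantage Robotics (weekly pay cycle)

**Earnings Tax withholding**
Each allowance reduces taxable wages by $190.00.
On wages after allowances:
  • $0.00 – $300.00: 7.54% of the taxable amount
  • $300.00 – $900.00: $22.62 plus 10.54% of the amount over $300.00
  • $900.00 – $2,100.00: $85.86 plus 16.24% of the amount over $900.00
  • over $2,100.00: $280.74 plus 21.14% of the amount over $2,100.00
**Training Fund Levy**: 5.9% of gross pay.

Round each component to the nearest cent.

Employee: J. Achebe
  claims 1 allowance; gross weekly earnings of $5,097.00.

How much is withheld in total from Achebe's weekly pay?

Earnings Tax: taxable = $5,097.00 − 1×$190.00 = $4,907.00
  $280.74 + 21.14% × ($4,907.00 − $2,100.00) = $280.74 + 21.14% × $2,807.00 = $874.14
Training Fund Levy: 5.9% × $5,097.00 = $300.72
Total: $874.14 + $300.72 = $1,174.86

$1,174.86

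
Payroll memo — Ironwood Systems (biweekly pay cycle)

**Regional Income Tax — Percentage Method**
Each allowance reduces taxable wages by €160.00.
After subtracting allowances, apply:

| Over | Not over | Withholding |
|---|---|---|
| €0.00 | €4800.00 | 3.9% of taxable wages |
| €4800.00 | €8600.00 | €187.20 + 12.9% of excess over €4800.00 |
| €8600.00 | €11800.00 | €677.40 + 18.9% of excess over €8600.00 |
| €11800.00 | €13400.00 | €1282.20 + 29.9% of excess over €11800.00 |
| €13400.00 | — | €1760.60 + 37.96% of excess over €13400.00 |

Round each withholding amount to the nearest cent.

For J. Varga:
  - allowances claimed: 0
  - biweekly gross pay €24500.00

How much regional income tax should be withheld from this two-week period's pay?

Regional Income Tax: taxable = €24500.00
  €1760.60 + 37.96% × (€24500.00 − €13400.00) = €1760.60 + 37.96% × €11100.00 = €5974.16

€5974.16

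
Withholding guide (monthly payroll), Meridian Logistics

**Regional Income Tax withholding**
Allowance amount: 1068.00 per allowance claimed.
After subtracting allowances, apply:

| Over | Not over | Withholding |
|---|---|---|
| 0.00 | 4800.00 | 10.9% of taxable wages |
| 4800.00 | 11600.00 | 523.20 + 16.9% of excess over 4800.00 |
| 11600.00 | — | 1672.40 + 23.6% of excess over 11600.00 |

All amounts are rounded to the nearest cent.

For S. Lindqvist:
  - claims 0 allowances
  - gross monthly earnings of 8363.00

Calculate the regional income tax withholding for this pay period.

Regional Income Tax: taxable = 8363.00
  523.20 + 16.9% × (8363.00 − 4800.00) = 523.20 + 16.9% × 3563.00 = 1125.35

1125.35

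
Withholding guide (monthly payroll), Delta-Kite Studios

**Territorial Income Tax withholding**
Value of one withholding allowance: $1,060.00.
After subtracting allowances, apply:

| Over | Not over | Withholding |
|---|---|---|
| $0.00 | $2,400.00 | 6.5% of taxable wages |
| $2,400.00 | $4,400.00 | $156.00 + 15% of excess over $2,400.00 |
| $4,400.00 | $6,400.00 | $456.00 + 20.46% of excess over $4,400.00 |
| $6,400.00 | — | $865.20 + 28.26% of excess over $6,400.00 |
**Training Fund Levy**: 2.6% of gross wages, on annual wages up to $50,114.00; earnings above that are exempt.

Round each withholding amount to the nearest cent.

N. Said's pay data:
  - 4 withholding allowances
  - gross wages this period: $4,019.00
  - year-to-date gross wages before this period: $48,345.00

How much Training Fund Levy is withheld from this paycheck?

Training Fund Levy: cap $50,114.00 − YTD $48,345.00 = $1,769.00 subject; 2.6% × $1,769.00 = $45.99

$45.99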